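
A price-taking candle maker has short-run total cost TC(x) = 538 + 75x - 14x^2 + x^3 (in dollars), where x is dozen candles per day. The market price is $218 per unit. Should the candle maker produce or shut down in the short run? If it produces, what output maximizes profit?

Produce at x = 13

From TC, MC = TC'(x) = 75 - 28x + 3x^2 and AVC = VC/x = 75 - 14x + x^2.
AVC is minimized where dAVC/dx = -14 + 2x = 0, at x = 7; min AVC = 75 - 14·7 + 7^2 = $26.
P = $218 exceeds min AVC = $26, so the firm stays open.
Solving P = MC: -143 - 28x + 3x^2 = 0 ⇒ x = -11/3 or 13. On the upward-sloping branch, x* = 13.
Check: AVC at x = 13 is $62 ≤ P, so revenue covers variable cost.
Profit = P·x − TC = 218·13 − 1344 = $1490.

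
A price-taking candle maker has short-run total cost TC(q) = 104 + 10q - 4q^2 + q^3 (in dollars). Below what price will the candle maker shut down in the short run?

The firm shuts down when price falls below the minimum of average variable cost. AVC = VC/q = 10 - 4q + q^2.
dAVC/dq = -4 + 2q = 0 gives q = 2. min AVC = 10 - 4·2 + 2^2 = 6.
The firm shuts down for any P below $6.

$6 per unit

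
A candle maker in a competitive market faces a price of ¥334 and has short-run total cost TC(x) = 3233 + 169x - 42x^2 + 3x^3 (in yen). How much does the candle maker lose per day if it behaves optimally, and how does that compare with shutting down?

AVC = 169 - 42x + 3x^2 has its minimum ¥22 at x = 7; price ¥334 clears that bar, so the firm operates.
With MC = 169 - 84x + 9x^2, P = MC on the upward-sloping part at x* = 11.
TR = 334·11 = 3674. TC = 3233 + 770 = 4003. Profit = 3674 − 4003 = -¥329.
That loss of ¥329 beats the ¥3233 the firm would lose by shutting down; producing recovers ¥2904 of fixed cost.

Profit = -¥329 at x = 11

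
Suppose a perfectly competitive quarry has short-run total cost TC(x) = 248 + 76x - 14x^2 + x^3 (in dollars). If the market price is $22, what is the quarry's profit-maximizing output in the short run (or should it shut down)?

Shut down

Variable cost is VC = 76x - 14x^2 + x^3, so AVC = VC/x = 76 - 14x + x^2 and MC = dTC/dx = 76 - 28x + 3x^2.
AVC is minimized where dAVC/dx = -14 + 2x = 0, at x = 7; min AVC = 76 - 14·7 + 7^2 = $27.
P = $22 lies below min AVC = $27; no output level covers variable cost.
Best response: produce nothing and absorb the $248 fixed cost.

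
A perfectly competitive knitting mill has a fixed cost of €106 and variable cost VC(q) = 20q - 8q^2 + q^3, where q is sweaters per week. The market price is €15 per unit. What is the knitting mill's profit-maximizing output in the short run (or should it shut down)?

Produce at q = 5

From TC, MC = TC'(q) = 20 - 16q + 3q^2 and AVC = VC/q = 20 - 8q + q^2.
AVC is minimized where dAVC/dq = -8 + 2q = 0, at q = 4; min AVC = 20 - 8·4 + 4^2 = €4.
Since P = €15 ≥ min AVC = €4, price covers variable cost and the firm should produce.
P = MC gives 5 - 16q + 3q^2 = 0, with roots 1/3 and 5. Take the larger (rising MC): q* = 5.
Check: AVC at q = 5 is €5 ≤ P, so revenue covers variable cost.
Profit = P·q − TC = 15·5 − 131 = -€56, a loss, but smaller than the €106 fixed cost the firm would lose by shutting down.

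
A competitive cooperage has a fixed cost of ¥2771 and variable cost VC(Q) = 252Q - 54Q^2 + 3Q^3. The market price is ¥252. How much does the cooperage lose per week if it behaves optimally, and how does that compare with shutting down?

Profit = -¥179 at Q = 12

AVC = 252 - 54Q + 3Q^2; min AVC = ¥9 at Q = 9. Since P = ¥252 ≥ min AVC, the firm produces.
With MC = 252 - 108Q + 9Q^2, P = MC on the upward-sloping part at Q* = 12.
TR = 252·12 = 3024. TC = 2771 + 432 = 3203. Profit = 3024 − 3203 = -¥179.
By producing, the firm covers all variable cost plus ¥2592 of fixed cost; shutting down would lose the full ¥2771.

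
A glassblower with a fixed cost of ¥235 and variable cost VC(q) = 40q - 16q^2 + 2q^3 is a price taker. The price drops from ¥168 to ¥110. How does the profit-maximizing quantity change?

AVC = 40 - 16q + 2q^2, minimized at q = 4 where min AVC = ¥8. MC = 40 - 32q + 6q^2.
At P = ¥168 ≥ min AVC, set P = MC on the rising branch: q = 8.
At P = ¥110 ≥ min AVC, set P = MC: q = 7. The firm stays open but cuts output.

Output falls from 8 to 7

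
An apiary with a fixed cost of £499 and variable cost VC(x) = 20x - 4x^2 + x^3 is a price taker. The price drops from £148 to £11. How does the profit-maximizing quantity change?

MC = 20 - 8x + 3x^2; the shutdown threshold is min AVC = £16 (at x = 2).
At P = £148 ≥ min AVC, set P = MC on the rising branch: x = 8.
At P = £11 < min AVC = £16, price no longer covers variable cost at any output, so the firm shuts down: x = 0.

Output falls from 8 to 0 (the firm shuts down)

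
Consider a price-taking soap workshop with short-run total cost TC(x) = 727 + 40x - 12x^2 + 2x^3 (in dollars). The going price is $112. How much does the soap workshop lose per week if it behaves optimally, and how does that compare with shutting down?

Profit = -$295 at x = 6

AVC = 40 - 12x + 2x^2 has its minimum $22 at x = 3; price $112 clears that bar, so the firm operates.
With MC = 40 - 24x + 6x^2, P = MC on the upward-sloping part at x* = 6.
TR = 112·6 = 672. TC = 727 + 240 = 967. Profit = 672 − 967 = -$295.
Shutting down would mean losing the fixed cost of $727, so operating at a loss of $295 is better by $432.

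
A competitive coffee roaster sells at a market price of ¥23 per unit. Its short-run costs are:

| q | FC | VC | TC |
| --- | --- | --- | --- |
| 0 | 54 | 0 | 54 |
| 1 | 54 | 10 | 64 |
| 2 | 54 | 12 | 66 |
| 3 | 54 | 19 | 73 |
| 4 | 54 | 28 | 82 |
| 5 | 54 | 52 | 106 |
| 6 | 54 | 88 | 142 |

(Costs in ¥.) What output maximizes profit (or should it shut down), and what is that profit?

q = 4; profit = ¥10

Compute π = P·q − TC at each output: q=0: -54; q=1: -41; q=2: -20; q=3: -4; q=4: 10; q=5: 9; q=6: -4.
Profit is maximized at q = 4. AVC there is 28/4 = ¥7 ≤ P, so producing beats shutting down (which would give -¥54).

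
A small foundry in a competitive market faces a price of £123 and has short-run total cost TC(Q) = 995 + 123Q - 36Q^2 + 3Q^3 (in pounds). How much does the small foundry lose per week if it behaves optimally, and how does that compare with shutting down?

Profit = -£227 at Q = 8

AVC = 123 - 36Q + 3Q^2; min AVC = £15 at Q = 6. Since P = £123 ≥ min AVC, the firm produces.
With MC = 123 - 72Q + 9Q^2, P = MC on the upward-sloping part at Q* = 8.
TR = 123·8 = 984. TC = 995 + 216 = 1211. Profit = 984 − 1211 = -£227.
Shutting down would mean losing the fixed cost of £995, so operating at a loss of £227 is better by £768.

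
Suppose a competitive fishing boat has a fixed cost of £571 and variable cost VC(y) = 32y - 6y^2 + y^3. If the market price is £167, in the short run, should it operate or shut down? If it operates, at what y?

Produce at y = 9

From TC, MC = TC'(y) = 32 - 12y + 3y^2 and AVC = VC/y = 32 - 6y + y^2.
The AVC parabola has its vertex at y = 6/2 = 3, where AVC = 32 - 6·3 + 3^2 = £23.
P = £167 exceeds min AVC = £23, so the firm stays open.
P = MC gives -135 - 12y + 3y^2 = 0, with roots -5 and 9. Take the larger (rising MC): y* = 9.
Check: AVC at y = 9 is £59 ≤ P, so revenue covers variable cost.
Profit = P·y − TC = 167·9 − 1102 = £401.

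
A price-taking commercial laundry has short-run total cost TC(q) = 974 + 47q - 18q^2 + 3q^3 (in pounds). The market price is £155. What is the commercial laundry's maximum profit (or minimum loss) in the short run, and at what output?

AVC = 47 - 18q + 3q^2 has its minimum £20 at q = 3; price £155 clears that bar, so the firm operates.
With MC = 47 - 36q + 9q^2, P = MC on the upward-sloping part at q* = 6.
TR = 155·6 = 930. TC = 974 + 282 = 1256. Profit = 930 − 1256 = -£326.
Shutting down would mean losing the fixed cost of £974, so operating at a loss of £326 is better by £648.

Profit = -£326 at q = 6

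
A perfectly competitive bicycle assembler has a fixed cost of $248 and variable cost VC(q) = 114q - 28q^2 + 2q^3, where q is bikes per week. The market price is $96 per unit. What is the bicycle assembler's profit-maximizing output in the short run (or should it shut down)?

Variable cost is VC = 114q - 28q^2 + 2q^3, so AVC = VC/q = 114 - 28q + 2q^2 and MC = dTC/dq = 114 - 56q + 6q^2.
The AVC parabola has its vertex at q = 28/4 = 7, where AVC = 114 - 28·7 + 2·7^2 = $16.
Because $96 ≥ $16, revenue can cover variable cost; the firm operates.
P = MC gives 18 - 56q + 6q^2 = 0, with roots 1/3 and 9. Take the larger (rising MC): q* = 9.
Check: AVC at q = 9 is $24 ≤ P, so revenue covers variable cost.
Profit = P·q − TC = 96·9 − 464 = $400.

Produce at q = 9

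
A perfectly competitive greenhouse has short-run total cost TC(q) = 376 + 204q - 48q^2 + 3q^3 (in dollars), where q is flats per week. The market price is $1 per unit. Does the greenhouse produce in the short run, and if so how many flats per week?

Strip out fixed cost: VC = 204q - 48q^2 + 3q^3. Then AVC = 204 - 48q + 3q^2 and MC = 204 - 96q + 9q^2.
The AVC parabola has its vertex at q = 48/6 = 8, where AVC = 204 - 48·8 + 3·8^2 = $12.
With P < min AVC ($1 < $12), every unit sold adds to the loss.
Shutting down limits the loss to fixed cost, $376.

Shut down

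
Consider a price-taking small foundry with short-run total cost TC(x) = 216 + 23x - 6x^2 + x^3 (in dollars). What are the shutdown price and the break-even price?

Shutdown price = min AVC. AVC = 23 - 6x + x^2, with vertex at x = 3 and minimum $14.
ATC = 216/x + 23 - 6x + x^2. Setting dATC/dx = −216/x^2 − 6 + 2x = 0 gives x = 6 (since 2·6^3 − 6·6^2 = 216).
min ATC = 216/6 + 23 − 6·6 + 6^2 = $59. That is the break-even price.
Between these two prices the firm operates at a loss; above $59 it earns a profit.

Shutdown price = $14; break-even price = $59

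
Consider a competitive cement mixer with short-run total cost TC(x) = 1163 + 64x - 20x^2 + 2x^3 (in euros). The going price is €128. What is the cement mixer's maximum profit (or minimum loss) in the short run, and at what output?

Profit = -€395 at x = 8

AVC = 64 - 20x + 2x^2; min AVC = €14 at x = 5. Since P = €128 ≥ min AVC, the firm produces.
With MC = 64 - 40x + 6x^2, P = MC on the upward-sloping part at x* = 8.
TR = 128·8 = 1024. TC = 1163 + 256 = 1419. Profit = 1024 − 1419 = -€395.
By producing, the firm covers all variable cost plus €768 of fixed cost; shutting down would lose the full €1163.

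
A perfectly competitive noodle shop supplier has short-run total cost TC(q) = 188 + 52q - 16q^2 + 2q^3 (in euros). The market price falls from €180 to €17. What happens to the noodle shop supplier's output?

Output falls from 8 to 0 (the firm shuts down)

AVC = 52 - 16q + 2q^2, minimized at q = 4 where min AVC = €20. MC = 52 - 32q + 6q^2.
At P = €180 ≥ min AVC, set P = MC on the rising branch: q = 8.
At P = €17 < min AVC = €20, price no longer covers variable cost at any output, so the firm shuts down: q = 0.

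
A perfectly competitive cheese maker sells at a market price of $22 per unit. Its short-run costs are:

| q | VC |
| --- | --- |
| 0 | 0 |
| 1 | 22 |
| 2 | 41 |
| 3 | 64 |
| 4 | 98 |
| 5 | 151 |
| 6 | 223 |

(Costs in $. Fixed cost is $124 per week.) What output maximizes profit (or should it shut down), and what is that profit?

Tabulate TR − TC: q=0: -124; q=1: -124; q=2: -121; q=3: -122; q=4: -134; q=5: -165; q=6: -215.
Profit is maximized at q = 2. AVC there is 41/2 = $20.50 ≤ P, so producing beats shutting down (which would give -$124).

q = 2; profit = -$121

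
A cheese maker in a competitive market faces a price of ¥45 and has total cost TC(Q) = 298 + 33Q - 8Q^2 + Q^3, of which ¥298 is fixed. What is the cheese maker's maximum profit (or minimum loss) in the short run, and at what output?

AVC = 33 - 8Q + Q^2 has its minimum ¥17 at Q = 4; price ¥45 clears that bar, so the firm operates.
With MC = 33 - 16Q + 3Q^2, P = MC on the upward-sloping part at Q* = 6.
TR = 45·6 = 270. TC = 298 + 126 = 424. Profit = 270 − 424 = -¥154.
By producing, the firm covers all variable cost plus ¥144 of fixed cost; shutting down would lose the full ¥298.

Profit = -¥154 at Q = 6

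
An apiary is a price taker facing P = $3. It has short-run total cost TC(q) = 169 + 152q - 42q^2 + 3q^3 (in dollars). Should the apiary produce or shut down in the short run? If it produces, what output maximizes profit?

Strip out fixed cost: VC = 152q - 42q^2 + 3q^3. Then AVC = 152 - 42q + 3q^2 and MC = 152 - 84q + 9q^2.
AVC is minimized where dAVC/dq = -42 + 6q = 0, at q = 7; min AVC = 152 - 42·7 + 3·7^2 = $5.
Since P = $3 < min AVC = $5, price fails to cover variable cost at any output.
Best response: produce nothing and absorb the $169 fixed cost.

Shut down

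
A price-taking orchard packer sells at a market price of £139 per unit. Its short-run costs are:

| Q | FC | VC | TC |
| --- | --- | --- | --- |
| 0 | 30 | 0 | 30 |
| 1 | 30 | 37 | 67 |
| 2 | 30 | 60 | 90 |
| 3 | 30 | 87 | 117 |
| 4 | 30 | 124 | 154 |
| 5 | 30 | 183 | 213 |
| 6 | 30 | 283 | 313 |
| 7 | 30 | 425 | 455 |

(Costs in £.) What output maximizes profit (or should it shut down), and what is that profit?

Compute π = P·Q − TC at each output: Q=0: -30; Q=1: 72; Q=2: 188; Q=3: 300; Q=4: 402; Q=5: 482; Q=6: 521; Q=7: 518.
Profit is maximized at Q = 6. AVC there is 283/6 = £47.17 ≤ P, so producing beats shutting down (which would give -£30).

Q = 6; profit = £521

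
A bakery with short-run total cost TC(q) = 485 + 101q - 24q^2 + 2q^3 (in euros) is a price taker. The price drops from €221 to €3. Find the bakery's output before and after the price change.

MC = 101 - 48q + 6q^2; the shutdown threshold is min AVC = €29 (at q = 6).
At P = €221 ≥ min AVC, set P = MC on the rising branch: q = 10.
At P = €3 < min AVC = €29, price no longer covers variable cost at any output, so the firm shuts down: q = 0.

Output falls from 10 to 0 (the firm shuts down)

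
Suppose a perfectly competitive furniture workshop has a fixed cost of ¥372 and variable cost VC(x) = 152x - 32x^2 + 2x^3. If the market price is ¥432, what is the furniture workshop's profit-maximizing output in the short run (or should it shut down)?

Produce at x = 14

Strip out fixed cost: VC = 152x - 32x^2 + 2x^3. Then AVC = 152 - 32x + 2x^2 and MC = 152 - 64x + 6x^2.
The AVC parabola has its vertex at x = 32/4 = 8, where AVC = 152 - 32·8 + 2·8^2 = ¥24.
P = ¥432 exceeds min AVC = ¥24, so the firm stays open.
Solving P = MC: -280 - 64x + 6x^2 = 0 ⇒ x = -10/3 or 14. On the upward-sloping branch, x* = 14.
Check: AVC at x = 14 is ¥96 ≤ P, so revenue covers variable cost.
Profit = P·x − TC = 432·14 − 1716 = ¥4332.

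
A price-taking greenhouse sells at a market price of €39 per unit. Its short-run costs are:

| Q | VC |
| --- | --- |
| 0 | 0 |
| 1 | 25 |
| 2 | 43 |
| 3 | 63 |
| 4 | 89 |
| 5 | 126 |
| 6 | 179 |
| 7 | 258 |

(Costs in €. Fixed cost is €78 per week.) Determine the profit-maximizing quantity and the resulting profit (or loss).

Q = 5; profit = -€9

Tabulate TR − TC: Q=0: -78; Q=1: -64; Q=2: -43; Q=3: -24; Q=4: -11; Q=5: -9; Q=6: -23; Q=7: -63.
Profit is maximized at Q = 5. AVC there is 126/5 = €25.20 ≤ P, so producing beats shutting down (which would give -€78).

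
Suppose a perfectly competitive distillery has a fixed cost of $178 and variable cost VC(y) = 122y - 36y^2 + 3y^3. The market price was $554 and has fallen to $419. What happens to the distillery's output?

Output falls from 12 to 11

AVC = 122 - 36y + 3y^2, minimized at y = 6 where min AVC = $14. MC = 122 - 72y + 9y^2.
With P = $554 above the shutdown price, P = MC gives y = 12.
At P = $419 ≥ min AVC, set P = MC: y = 11. The firm stays open but cuts output.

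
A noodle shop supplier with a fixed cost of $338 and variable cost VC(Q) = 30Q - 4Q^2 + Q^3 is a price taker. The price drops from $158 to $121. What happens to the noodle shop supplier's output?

Output falls from 8 to 7

AVC = 30 - 4Q + Q^2, minimized at Q = 2 where min AVC = $26. MC = 30 - 8Q + 3Q^2.
At P = $158 ≥ min AVC, set P = MC on the rising branch: Q = 8.
At P = $121 ≥ min AVC, set P = MC: Q = 7. The firm stays open but cuts output.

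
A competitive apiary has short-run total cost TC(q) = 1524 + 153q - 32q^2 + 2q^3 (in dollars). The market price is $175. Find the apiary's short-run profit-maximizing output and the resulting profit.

Profit = -$72 at q = 11

AVC = 153 - 32q + 2q^2 has its minimum $25 at q = 8; price $175 clears that bar, so the firm operates.
MC = 153 - 64q + 6q^2. Setting P = MC and taking the root on the rising branch gives q* = 11.
TR = 175·11 = 1925. TC = 1524 + 473 = 1997. Profit = 1925 − 1997 = -$72.
That loss of $72 beats the $1524 the firm would lose by shutting down; producing recovers $1452 of fixed cost.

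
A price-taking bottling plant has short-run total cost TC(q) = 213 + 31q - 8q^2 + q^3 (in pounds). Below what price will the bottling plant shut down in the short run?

The shutdown price is the minimum of AVC. VC = 31q - 8q^2 + q^3, so AVC = 31 - 8q + q^2.
At the minimum of AVC, MC = AVC. MC = 31 - 16q + 3q^2; setting MC = AVC gives 2q^2 - 8q = 0, so q = 4. min AVC = 15.
For P < £15 the firm produces nothing.

£15 per unit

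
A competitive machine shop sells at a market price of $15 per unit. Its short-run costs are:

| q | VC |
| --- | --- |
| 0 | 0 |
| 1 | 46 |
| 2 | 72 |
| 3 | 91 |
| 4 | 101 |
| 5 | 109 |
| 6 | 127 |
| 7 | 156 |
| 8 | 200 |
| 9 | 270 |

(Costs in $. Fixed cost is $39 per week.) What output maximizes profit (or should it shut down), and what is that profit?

q = 0 (shut down); profit = -$39

Compute π = P·q − TC at each output: q=0: -39; q=1: -70; q=2: -81; q=3: -85; q=4: -80; q=5: -73; q=6: -76; q=7: -90; q=8: -119; q=9: -174.
Profit is highest at q = 0. Equivalently, the lowest AVC in the table is 127/6 ≈ $21.17 at q = 6, and P = $15 falls below it — price never covers variable cost, so the firm shuts down and loses only its fixed cost.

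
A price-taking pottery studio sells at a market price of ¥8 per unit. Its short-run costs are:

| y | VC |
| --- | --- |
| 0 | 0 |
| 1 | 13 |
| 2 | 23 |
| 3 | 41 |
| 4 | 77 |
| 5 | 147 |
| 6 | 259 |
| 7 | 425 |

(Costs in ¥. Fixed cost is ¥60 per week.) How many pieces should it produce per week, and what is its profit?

y = 0 (shut down); profit = -¥60

Tabulate TR − TC: y=0: -60; y=1: -65; y=2: -67; y=3: -77; y=4: -105; y=5: -167; y=6: -271; y=7: -429.
Profit is highest at y = 0. Equivalently, the lowest AVC in the table is 23/2 ≈ ¥11.50 at y = 2, and P = ¥8 falls below it — price never covers variable cost, so the firm shuts down and loses only its fixed cost.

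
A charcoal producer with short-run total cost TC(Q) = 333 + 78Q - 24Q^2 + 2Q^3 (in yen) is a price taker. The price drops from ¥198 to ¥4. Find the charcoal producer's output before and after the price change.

Output falls from 10 to 0 (the firm shuts down)

AVC = 78 - 24Q + 2Q^2, minimized at Q = 6 where min AVC = ¥6. MC = 78 - 48Q + 6Q^2.
At P = ¥198 ≥ min AVC, set P = MC on the rising branch: Q = 10.
At P = ¥4 < min AVC = ¥6, price no longer covers variable cost at any output, so the firm shuts down: Q = 0.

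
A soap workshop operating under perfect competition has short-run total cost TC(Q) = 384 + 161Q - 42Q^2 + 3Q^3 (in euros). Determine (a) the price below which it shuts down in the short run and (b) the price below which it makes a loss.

AVC = 161 - 42Q + 3Q^2; minimized at Q = 7, giving min AVC = €14. That is the shutdown price.
ATC = 384/Q + 161 - 42Q + 3Q^2. Setting dATC/dQ = −384/Q^2 − 42 + 6Q = 0 gives Q = 8 (since 6·8^3 − 42·8^2 = 384).
min ATC = 384/8 + 161 − 42·8 + 3·8^2 = €65. That is the break-even price.
Between these two prices the firm operates at a loss; above €65 it earns a profit.

Shutdown price = €14; break-even price = €65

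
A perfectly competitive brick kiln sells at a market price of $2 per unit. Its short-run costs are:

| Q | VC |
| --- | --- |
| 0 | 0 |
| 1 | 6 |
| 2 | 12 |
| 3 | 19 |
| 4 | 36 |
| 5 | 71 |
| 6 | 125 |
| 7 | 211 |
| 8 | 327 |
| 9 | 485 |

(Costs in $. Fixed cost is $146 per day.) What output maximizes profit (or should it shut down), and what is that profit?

Compute π = P·Q − TC at each output: Q=0: -146; Q=1: -150; Q=2: -154; Q=3: -159; Q=4: -174; Q=5: -207; Q=6: -259; Q=7: -343; Q=8: -457; Q=9: -613.
Profit is highest at Q = 0. Equivalently, the lowest AVC in the table is 6/1 ≈ $6 at Q = 1, and P = $2 falls below it — price never covers variable cost, so the firm shuts down and loses only its fixed cost.

Q = 0 (shut down); profit = -$146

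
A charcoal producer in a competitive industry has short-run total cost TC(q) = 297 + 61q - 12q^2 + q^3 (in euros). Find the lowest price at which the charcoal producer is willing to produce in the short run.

€25 per unit

Short-run supply begins at min AVC. From VC = 61q - 12q^2 + q^3, AVC = 61 - 12q + q^2.
At the minimum of AVC, MC = AVC. MC = 61 - 24q + 3q^2; setting MC = AVC gives 2q^2 - 12q = 0, so q = 6. min AVC = 25.
For P < €25 the firm produces nothing.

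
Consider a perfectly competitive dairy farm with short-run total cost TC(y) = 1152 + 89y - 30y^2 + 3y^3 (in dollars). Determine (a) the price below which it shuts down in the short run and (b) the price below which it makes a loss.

Shutdown price = $14; break-even price = $185

AVC = 89 - 30y + 3y^2; minimized at y = 5, giving min AVC = $14. That is the shutdown price.
ATC = 1152/y + 89 - 30y + 3y^2. Setting dATC/dy = −1152/y^2 − 30 + 6y = 0 gives y = 8 (since 6·8^3 − 30·8^2 = 1152).
min ATC = 1152/8 + 89 − 30·8 + 3·8^2 = $185. That is the break-even price.
Between these two prices the firm operates at a loss; above $185 it earns a profit.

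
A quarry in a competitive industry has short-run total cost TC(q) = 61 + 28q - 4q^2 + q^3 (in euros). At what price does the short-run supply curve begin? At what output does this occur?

The firm shuts down when price falls below the minimum of average variable cost. AVC = VC/q = 28 - 4q + q^2.
At the minimum of AVC, MC = AVC. MC = 28 - 8q + 3q^2; setting MC = AVC gives 2q^2 - 4q = 0, so q = 2. min AVC = 24.
So the shutdown price is €24.

€24 per unit, at q = 2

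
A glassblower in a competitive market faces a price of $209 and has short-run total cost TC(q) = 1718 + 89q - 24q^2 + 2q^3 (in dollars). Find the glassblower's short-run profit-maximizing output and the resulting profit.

Profit = -$118 at q = 10

AVC = 89 - 24q + 2q^2; min AVC = $17 at q = 6. Since P = $209 ≥ min AVC, the firm produces.
With MC = 89 - 48q + 6q^2, P = MC on the upward-sloping part at q* = 10.
TR = 209·10 = 2090. TC = 1718 + 490 = 2208. Profit = 2090 − 2208 = -$118.
That loss of $118 beats the $1718 the firm would lose by shutting down; producing recovers $1600 of fixed cost.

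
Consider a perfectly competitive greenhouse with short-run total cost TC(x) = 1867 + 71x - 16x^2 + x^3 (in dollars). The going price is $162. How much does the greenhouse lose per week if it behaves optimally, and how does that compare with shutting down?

Profit = -$177 at x = 13

AVC = 71 - 16x + x^2 has its minimum $7 at x = 8; price $162 clears that bar, so the firm operates.
MC = 71 - 32x + 3x^2. Setting P = MC and taking the root on the rising branch gives x* = 13.
TR = 162·13 = 2106. TC = 1867 + 416 = 2283. Profit = 2106 − 2283 = -$177.
Shutting down would mean losing the fixed cost of $1867, so operating at a loss of $177 is better by $1690.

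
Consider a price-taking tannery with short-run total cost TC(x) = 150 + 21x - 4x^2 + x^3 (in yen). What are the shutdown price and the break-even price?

Shutdown price = min AVC. AVC = 21 - 4x + x^2, with vertex at x = 2 and minimum ¥17.
ATC = 150/x + 21 - 4x + x^2. Setting dATC/dx = −150/x^2 − 4 + 2x = 0 gives x = 5 (since 2·5^3 − 4·5^2 = 150).
min ATC = 150/5 + 21 − 4·5 + 5^2 = ¥56. That is the break-even price.
Between these two prices the firm operates at a loss; above ¥56 it earns a profit.

Shutdown price = ¥17; break-even price = ¥56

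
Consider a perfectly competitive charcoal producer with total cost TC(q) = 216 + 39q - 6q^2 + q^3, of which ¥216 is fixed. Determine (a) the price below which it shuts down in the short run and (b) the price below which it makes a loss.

Shutdown price = ¥30; break-even price = ¥75

Shutdown price = min AVC. AVC = 39 - 6q + q^2, with vertex at q = 3 and minimum ¥30.
ATC = 216/q + 39 - 6q + q^2. Setting dATC/dq = −216/q^2 − 6 + 2q = 0 gives q = 6 (since 2·6^3 − 6·6^2 = 216).
min ATC = 216/6 + 39 − 6·6 + 6^2 = ¥75. That is the break-even price.
Between these two prices the firm operates at a loss; above ¥75 it earns a profit.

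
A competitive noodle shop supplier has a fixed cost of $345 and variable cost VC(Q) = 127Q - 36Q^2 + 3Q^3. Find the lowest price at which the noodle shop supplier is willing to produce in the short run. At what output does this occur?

The firm shuts down when price falls below the minimum of average variable cost. AVC = VC/Q = 127 - 36Q + 3Q^2.
dAVC/dQ = -36 + 6Q = 0 gives Q = 6. min AVC = 127 - 36·6 + 3·6^2 = 19.
For P < $19 the firm produces nothing.

$19 per unit, at Q = 6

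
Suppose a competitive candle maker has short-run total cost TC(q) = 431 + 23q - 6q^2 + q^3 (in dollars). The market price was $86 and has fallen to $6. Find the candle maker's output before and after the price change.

MC = 23 - 12q + 3q^2; the shutdown threshold is min AVC = $14 (at q = 3).
With P = $86 above the shutdown price, P = MC gives q = 7.
At P = $6 < min AVC = $14, price no longer covers variable cost at any output, so the firm shuts down: q = 0.

Output falls from 7 to 0 (the firm shuts down)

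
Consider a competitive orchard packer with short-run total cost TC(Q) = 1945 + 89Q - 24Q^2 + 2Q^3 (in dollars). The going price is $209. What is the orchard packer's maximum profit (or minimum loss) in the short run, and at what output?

Profit = -$345 at Q = 10

AVC = 89 - 24Q + 2Q^2; min AVC = $17 at Q = 6. Since P = $209 ≥ min AVC, the firm produces.
With MC = 89 - 48Q + 6Q^2, P = MC on the upward-sloping part at Q* = 10.
TR = 209·10 = 2090. TC = 1945 + 490 = 2435. Profit = 2090 − 2435 = -$345.
That loss of $345 beats the $1945 the firm would lose by shutting down; producing recovers $1600 of fixed cost.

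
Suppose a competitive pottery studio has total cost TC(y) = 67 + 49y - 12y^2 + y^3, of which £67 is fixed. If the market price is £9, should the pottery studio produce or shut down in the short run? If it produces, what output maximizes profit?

Variable cost is VC = 49y - 12y^2 + y^3, so AVC = VC/y = 49 - 12y + y^2 and MC = dTC/dy = 49 - 24y + 3y^2.
The AVC parabola has its vertex at y = 12/2 = 6, where AVC = 49 - 12·6 + 6^2 = £13.
P = £9 lies below min AVC = £13; no output level covers variable cost.
Best response: produce nothing and absorb the £67 fixed cost.

Shut down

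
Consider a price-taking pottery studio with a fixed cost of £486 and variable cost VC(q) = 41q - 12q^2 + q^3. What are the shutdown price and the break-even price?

Shutdown price = £5; break-even price = £68

Shutdown price = min AVC. AVC = 41 - 12q + q^2, with vertex at q = 6 and minimum £5.
ATC = 486/q + 41 - 12q + q^2. Setting dATC/dq = −486/q^2 − 12 + 2q = 0 gives q = 9 (since 2·9^3 − 12·9^2 = 486).
min ATC = 486/9 + 41 − 12·9 + 9^2 = £68. That is the break-even price.
Between these two prices the firm operates at a loss; above £68 it earns a profit.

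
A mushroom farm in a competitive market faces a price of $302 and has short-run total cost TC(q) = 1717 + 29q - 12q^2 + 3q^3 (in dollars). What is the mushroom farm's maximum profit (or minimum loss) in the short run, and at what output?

Profit = -$247 at q = 7

AVC = 29 - 12q + 3q^2; min AVC = $17 at q = 2. Since P = $302 ≥ min AVC, the firm produces.
MC = 29 - 24q + 9q^2. Setting P = MC and taking the root on the rising branch gives q* = 7.
TR = 302·7 = 2114. TC = 1717 + 644 = 2361. Profit = 2114 − 2361 = -$247.
By producing, the firm covers all variable cost plus $1470 of fixed cost; shutting down would lose the full $1717.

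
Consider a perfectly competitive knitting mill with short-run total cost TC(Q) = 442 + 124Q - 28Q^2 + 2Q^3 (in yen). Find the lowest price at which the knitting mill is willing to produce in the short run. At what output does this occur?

¥26 per unit, at Q = 7

The shutdown price is the minimum of AVC. VC = 124Q - 28Q^2 + 2Q^3, so AVC = 124 - 28Q + 2Q^2.
dAVC/dQ = -28 + 4Q = 0 gives Q = 7. min AVC = 124 - 28·7 + 2·7^2 = 26.
So the shutdown price is ¥26.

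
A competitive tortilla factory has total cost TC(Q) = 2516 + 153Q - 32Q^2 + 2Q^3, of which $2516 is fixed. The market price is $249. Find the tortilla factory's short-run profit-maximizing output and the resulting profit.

Profit = -$212 at Q = 12

AVC = 153 - 32Q + 2Q^2; min AVC = $25 at Q = 8. Since P = $249 ≥ min AVC, the firm produces.
With MC = 153 - 64Q + 6Q^2, P = MC on the upward-sloping part at Q* = 12.
TR = 249·12 = 2988. TC = 2516 + 684 = 3200. Profit = 2988 − 3200 = -$212.
That loss of $212 beats the $2516 the firm would lose by shutting down; producing recovers $2304 of fixed cost.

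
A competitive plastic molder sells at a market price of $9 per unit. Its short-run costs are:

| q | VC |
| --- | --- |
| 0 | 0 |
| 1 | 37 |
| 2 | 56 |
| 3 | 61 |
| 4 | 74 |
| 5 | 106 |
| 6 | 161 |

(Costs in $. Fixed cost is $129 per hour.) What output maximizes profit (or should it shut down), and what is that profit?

q = 0 (shut down); profit = -$129

Tabulate TR − TC: q=0: -129; q=1: -157; q=2: -167; q=3: -163; q=4: -167; q=5: -190; q=6: -236.
Profit is highest at q = 0. Equivalently, the lowest AVC in the table is 74/4 ≈ $18.50 at q = 4, and P = $9 falls below it — price never covers variable cost, so the firm shuts down and loses only its fixed cost.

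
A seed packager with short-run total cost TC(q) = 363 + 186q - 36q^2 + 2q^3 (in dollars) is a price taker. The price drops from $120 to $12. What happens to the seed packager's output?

Output falls from 11 to 0 (the firm shuts down)

MC = 186 - 72q + 6q^2; the shutdown threshold is min AVC = $24 (at q = 9).
With P = $120 above the shutdown price, P = MC gives q = 11.
At P = $12 < min AVC = $24, price no longer covers variable cost at any output, so the firm shuts down: q = 0.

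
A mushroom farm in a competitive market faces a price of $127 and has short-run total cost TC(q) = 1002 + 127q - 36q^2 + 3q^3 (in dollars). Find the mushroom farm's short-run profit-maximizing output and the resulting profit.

Profit = -$234 at q = 8

AVC = 127 - 36q + 3q^2 has its minimum $19 at q = 6; price $127 clears that bar, so the firm operates.
With MC = 127 - 72q + 9q^2, P = MC on the upward-sloping part at q* = 8.
TR = 127·8 = 1016. TC = 1002 + 248 = 1250. Profit = 1016 − 1250 = -$234.
That loss of $234 beats the $1002 the firm would lose by shutting down; producing recovers $768 of fixed cost.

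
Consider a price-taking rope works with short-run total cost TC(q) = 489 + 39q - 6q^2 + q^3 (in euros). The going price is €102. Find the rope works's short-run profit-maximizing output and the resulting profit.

Profit = -€97 at q = 7

AVC = 39 - 6q + q^2 has its minimum €30 at q = 3; price €102 clears that bar, so the firm operates.
With MC = 39 - 12q + 3q^2, P = MC on the upward-sloping part at q* = 7.
TR = 102·7 = 714. TC = 489 + 322 = 811. Profit = 714 − 811 = -€97.
That loss of €97 beats the €489 the firm would lose by shutting down; producing recovers €392 of fixed cost.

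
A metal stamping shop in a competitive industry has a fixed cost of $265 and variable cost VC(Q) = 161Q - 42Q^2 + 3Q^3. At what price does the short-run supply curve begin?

Short-run supply begins at min AVC. From VC = 161Q - 42Q^2 + 3Q^3, AVC = 161 - 42Q + 3Q^2.
dAVC/dQ = -42 + 6Q = 0 gives Q = 7. min AVC = 161 - 42·7 + 3·7^2 = 14.
For P < $14 the firm produces nothing.

$14 per unit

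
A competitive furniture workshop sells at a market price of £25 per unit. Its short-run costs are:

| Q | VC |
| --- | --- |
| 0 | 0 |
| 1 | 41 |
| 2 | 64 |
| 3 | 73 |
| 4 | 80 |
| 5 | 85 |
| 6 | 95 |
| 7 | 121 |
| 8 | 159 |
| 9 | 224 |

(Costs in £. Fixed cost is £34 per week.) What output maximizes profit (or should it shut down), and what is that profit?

Q = 6; profit = £21

Compute π = P·Q − TC at each output: Q=0: -34; Q=1: -50; Q=2: -48; Q=3: -32; Q=4: -14; Q=5: 6; Q=6: 21; Q=7: 20; Q=8: 7; Q=9: -33.
Profit is maximized at Q = 6. AVC there is 95/6 = £15.83 ≤ P, so producing beats shutting down (which would give -£34).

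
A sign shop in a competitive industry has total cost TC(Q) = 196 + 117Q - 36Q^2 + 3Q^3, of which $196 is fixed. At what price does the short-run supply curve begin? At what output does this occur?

The shutdown price is the minimum of AVC. VC = 117Q - 36Q^2 + 3Q^3, so AVC = 117 - 36Q + 3Q^2.
At the minimum of AVC, MC = AVC. MC = 117 - 72Q + 9Q^2; setting MC = AVC gives 6Q^2 - 36Q = 0, so Q = 6. min AVC = 9.
The firm shuts down for any P below $9.

$9 per unit, at Q = 6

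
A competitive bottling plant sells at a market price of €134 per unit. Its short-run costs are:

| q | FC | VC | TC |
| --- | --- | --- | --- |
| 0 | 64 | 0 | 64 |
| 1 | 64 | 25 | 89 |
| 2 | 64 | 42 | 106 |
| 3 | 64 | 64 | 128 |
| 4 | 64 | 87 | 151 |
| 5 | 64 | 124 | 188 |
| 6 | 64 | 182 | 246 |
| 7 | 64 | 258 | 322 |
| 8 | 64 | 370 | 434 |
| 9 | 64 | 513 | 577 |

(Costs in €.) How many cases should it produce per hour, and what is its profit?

q = 8; profit = €638

Compute π = P·q − TC at each output: q=0: -64; q=1: 45; q=2: 162; q=3: 274; q=4: 385; q=5: 482; q=6: 558; q=7: 616; q=8: 638; q=9: 629.
Profit is maximized at q = 8. AVC there is 370/8 = €46.25 ≤ P, so producing beats shutting down (which would give -€64).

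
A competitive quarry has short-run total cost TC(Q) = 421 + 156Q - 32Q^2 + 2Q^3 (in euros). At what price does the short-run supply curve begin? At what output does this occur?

Short-run supply begins at min AVC. From VC = 156Q - 32Q^2 + 2Q^3, AVC = 156 - 32Q + 2Q^2.
At the minimum of AVC, MC = AVC. MC = 156 - 64Q + 6Q^2; setting MC = AVC gives 4Q^2 - 32Q = 0, so Q = 8. min AVC = 28.
The firm shuts down for any P below €28.

€28 per unit, at Q = 8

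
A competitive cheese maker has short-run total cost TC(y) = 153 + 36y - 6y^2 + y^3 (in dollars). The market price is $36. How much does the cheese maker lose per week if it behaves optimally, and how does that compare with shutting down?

AVC = 36 - 6y + y^2 has its minimum $27 at y = 3; price $36 clears that bar, so the firm operates.
With MC = 36 - 12y + 3y^2, P = MC on the upward-sloping part at y* = 4.
TR = 36·4 = 144. TC = 153 + 112 = 265. Profit = 144 − 265 = -$121.
By producing, the firm covers all variable cost plus $32 of fixed cost; shutting down would lose the full $153.

Profit = -$121 at y = 4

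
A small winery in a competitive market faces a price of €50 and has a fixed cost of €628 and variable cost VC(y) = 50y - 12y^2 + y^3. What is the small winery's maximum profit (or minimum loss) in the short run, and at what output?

Profit = -€372 at y = 8

AVC = 50 - 12y + y^2; min AVC = €14 at y = 6. Since P = €50 ≥ min AVC, the firm produces.
MC = 50 - 24y + 3y^2. Setting P = MC and taking the root on the rising branch gives y* = 8.
TR = 50·8 = 400. TC = 628 + 144 = 772. Profit = 400 − 772 = -€372.
That loss of €372 beats the €628 the firm would lose by shutting down; producing recovers €256 of fixed cost.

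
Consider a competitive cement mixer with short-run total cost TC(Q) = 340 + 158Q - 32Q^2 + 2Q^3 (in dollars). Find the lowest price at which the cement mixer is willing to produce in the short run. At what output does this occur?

$30 per unit, at Q = 8

The shutdown price is the minimum of AVC. VC = 158Q - 32Q^2 + 2Q^3, so AVC = 158 - 32Q + 2Q^2.
dAVC/dQ = -32 + 4Q = 0 gives Q = 8. min AVC = 158 - 32·8 + 2·8^2 = 30.
So the shutdown price is $30.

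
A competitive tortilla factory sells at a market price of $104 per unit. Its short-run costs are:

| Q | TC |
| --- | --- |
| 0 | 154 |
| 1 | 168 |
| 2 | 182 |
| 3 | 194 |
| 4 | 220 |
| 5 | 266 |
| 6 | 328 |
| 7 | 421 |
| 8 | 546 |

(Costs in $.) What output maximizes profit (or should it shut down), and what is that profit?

Q = 7; profit = $307

Profit at each row (π = 104Q − TC): Q=0: -154; Q=1: -64; Q=2: 26; Q=3: 118; Q=4: 196; Q=5: 254; Q=6: 296; Q=7: 307; Q=8: 286.
Profit is maximized at Q = 7. AVC there is 267/7 = $38.14 ≤ P, so producing beats shutting down (which would give -$154).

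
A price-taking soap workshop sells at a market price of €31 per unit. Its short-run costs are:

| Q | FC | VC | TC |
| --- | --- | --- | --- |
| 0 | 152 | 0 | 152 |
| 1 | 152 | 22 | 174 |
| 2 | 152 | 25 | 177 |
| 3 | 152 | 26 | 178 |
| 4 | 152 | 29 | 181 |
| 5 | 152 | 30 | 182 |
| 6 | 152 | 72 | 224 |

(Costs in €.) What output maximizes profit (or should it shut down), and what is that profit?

Q = 5; profit = -€27

Tabulate TR − TC: Q=0: -152; Q=1: -143; Q=2: -115; Q=3: -85; Q=4: -57; Q=5: -27; Q=6: -38.
Profit is maximized at Q = 5. AVC there is 30/5 = €6 ≤ P, so producing beats shutting down (which would give -€152).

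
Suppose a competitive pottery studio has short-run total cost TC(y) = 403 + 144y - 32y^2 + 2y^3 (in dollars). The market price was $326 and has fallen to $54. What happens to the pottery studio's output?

AVC = 144 - 32y + 2y^2, minimized at y = 8 where min AVC = $16. MC = 144 - 64y + 6y^2.
At P = $326 ≥ min AVC, set P = MC on the rising branch: y = 13.
At P = $54 ≥ min AVC, set P = MC: y = 9. The firm stays open but cuts output.

Output falls from 13 to 9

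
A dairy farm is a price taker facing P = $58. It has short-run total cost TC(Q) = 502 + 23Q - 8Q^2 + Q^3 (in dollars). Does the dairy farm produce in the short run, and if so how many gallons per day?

Variable cost is VC = 23Q - 8Q^2 + Q^3, so AVC = VC/Q = 23 - 8Q + Q^2 and MC = dTC/dQ = 23 - 16Q + 3Q^2.
AVC is minimized where dAVC/dQ = -8 + 2Q = 0, at Q = 4; min AVC = 23 - 8·4 + 4^2 = $7.
P = $58 exceeds min AVC = $7, so the firm stays open.
P = MC gives -35 - 16Q + 3Q^2 = 0, with roots -5/3 and 7. Take the larger (rising MC): Q* = 7.
Check: AVC at Q = 7 is $16 ≤ P, so revenue covers variable cost.
Profit = P·Q − TC = 58·7 − 614 = -$208, a loss, but smaller than the $502 fixed cost the firm would lose by shutting down.

Produce at Q = 7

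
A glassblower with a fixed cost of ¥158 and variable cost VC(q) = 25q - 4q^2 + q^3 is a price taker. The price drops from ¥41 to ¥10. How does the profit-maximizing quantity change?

MC = 25 - 8q + 3q^2; the shutdown threshold is min AVC = ¥21 (at q = 2).
At P = ¥41 ≥ min AVC, set P = MC on the rising branch: q = 4.
At P = ¥10 < min AVC = ¥21, price no longer covers variable cost at any output, so the firm shuts down: q = 0.

Output falls from 4 to 0 (the firm shuts down)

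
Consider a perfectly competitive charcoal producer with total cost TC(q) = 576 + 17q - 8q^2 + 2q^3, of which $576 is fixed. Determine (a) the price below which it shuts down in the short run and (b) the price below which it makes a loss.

Shutdown price = $9; break-even price = $137

AVC = 17 - 8q + 2q^2; minimized at q = 2, giving min AVC = $9. That is the shutdown price.
ATC = 576/q + 17 - 8q + 2q^2. Setting dATC/dq = −576/q^2 − 8 + 4q = 0 gives q = 6 (since 4·6^3 − 8·6^2 = 576).
min ATC = 576/6 + 17 − 8·6 + 2·6^2 = $137. That is the break-even price.
Between these two prices the firm operates at a loss; above $137 it earns a profit.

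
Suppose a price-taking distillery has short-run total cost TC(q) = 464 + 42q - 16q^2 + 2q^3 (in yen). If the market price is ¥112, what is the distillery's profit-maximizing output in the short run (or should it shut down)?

Produce at q = 7

Variable cost is VC = 42q - 16q^2 + 2q^3, so AVC = VC/q = 42 - 16q + 2q^2 and MC = dTC/dq = 42 - 32q + 6q^2.
AVC is minimized where dAVC/dq = -16 + 4q = 0, at q = 4; min AVC = 42 - 16·4 + 2·4^2 = ¥10.
Since P = ¥112 ≥ min AVC = ¥10, price covers variable cost and the firm should produce.
P = MC gives -70 - 32q + 6q^2 = 0, with roots -5/3 and 7. Take the larger (rising MC): q* = 7.
Check: AVC at q = 7 is ¥28 ≤ P, so revenue covers variable cost.
Profit = P·q − TC = 112·7 − 660 = ¥124.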